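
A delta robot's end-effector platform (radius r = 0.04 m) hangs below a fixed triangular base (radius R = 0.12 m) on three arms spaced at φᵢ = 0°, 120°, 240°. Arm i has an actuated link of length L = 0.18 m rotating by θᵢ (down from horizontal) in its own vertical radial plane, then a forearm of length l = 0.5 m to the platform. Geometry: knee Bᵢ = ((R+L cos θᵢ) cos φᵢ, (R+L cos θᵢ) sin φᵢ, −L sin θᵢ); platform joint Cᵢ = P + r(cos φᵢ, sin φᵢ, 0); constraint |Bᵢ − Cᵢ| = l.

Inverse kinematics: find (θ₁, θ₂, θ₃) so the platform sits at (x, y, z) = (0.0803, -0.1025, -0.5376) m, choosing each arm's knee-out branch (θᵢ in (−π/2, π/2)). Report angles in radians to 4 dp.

φ1=0.0° → target in arm frame (0.0803, -0.1025)
  A=-0.0003, B=-0.5376, C=(l²−L²−A²−y'²−z²)/(2L)=-0.2276
  θ1 = atan2(B,A) + arccos(C/0.5376) = 0.4365
φ2=120.0° → target in arm frame (-0.1289, -0.0183)
  A=0.2089, B=-0.5376, C=(l²−L²−A²−y'²−z²)/(2L)=-0.3205
  √(A²+B²)=0.5768;  θ2 = -1.2001+2.1601 ≈ 0.9599
arm 3 (φ=240.0°): x'=0.0486, y'=0.1208
  A=0.0314, B=-0.5376, C=(l²−L²−A²−y'²−z²)/(2L)=-0.2416
  θ3 = atan2(B,A) + arccos(C/0.5385) = 0.5236

θ₁ = 0.4365, θ₂ = 0.9599, θ₃ = 0.5236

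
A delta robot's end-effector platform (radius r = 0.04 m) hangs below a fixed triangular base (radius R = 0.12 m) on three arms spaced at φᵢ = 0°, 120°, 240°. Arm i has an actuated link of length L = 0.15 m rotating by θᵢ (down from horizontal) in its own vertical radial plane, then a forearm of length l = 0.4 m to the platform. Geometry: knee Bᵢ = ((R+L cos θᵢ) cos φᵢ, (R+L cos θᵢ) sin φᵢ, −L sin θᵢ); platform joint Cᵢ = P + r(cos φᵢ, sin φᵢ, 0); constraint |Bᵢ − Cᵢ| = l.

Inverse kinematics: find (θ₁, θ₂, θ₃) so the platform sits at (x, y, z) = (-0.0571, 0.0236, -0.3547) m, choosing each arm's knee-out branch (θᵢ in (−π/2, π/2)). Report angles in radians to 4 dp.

θ₁ = 0.4361, θ₂ = 0.0000, θ₃ = 0.1745

φ1=0.0° → target in arm frame (-0.0571, 0.0236)
  A=0.1371, B=-0.3547, C=(l²−L²−A²−y'²−z²)/(2L)=-0.0256
  θ1 = atan2(B,A) + arccos(C/0.3803) = 0.4361
arm 2 (φ=120.0°): x'=0.0490, y'=0.0377
  e−x'=0.0310;  (l²−L²−(e−x')²−y'²−z²)/2L = 0.0310
  θ2 = atan2(B,A) + arccos(C/0.3561) = 0.0000
rotate P by −φ3: (0.0081, -0.0613, -0.3547)
  A cos θ + B sin θ = C:  0.0719·cos θ + -0.3547·sin θ = 0.0092
  γ=atan2(-0.3547,0.0719)=-1.3708;  ψ=arccos(0.0255)=1.5453;  θ3=γ+ψ≈0.1745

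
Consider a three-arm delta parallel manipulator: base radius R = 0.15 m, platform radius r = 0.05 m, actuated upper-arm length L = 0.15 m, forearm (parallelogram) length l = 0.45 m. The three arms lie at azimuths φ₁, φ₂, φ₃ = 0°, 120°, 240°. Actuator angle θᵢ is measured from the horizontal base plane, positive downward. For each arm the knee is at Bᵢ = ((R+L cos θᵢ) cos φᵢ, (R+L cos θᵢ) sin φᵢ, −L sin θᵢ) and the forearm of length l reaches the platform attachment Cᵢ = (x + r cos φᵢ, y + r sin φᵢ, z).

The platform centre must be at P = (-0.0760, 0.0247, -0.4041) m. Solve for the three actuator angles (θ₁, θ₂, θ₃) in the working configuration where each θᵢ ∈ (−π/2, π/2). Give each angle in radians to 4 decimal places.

θ₁ = 0.5236, θ₂ = -0.0001, θ₃ = 0.1741

φ1=0.0° → target in arm frame (-0.0760, 0.0247)
  A=0.1760, B=-0.4041, C=(l²−L²−A²−y'²−z²)/(2L)=-0.0496
  γ=atan2(-0.4041,0.1760)=-1.1600;  ψ=arccos(-0.1126)=1.6836;  θ1=γ+ψ≈0.5236
rotate P by −φ2: (0.0594, 0.0535, -0.4041)
  e−x'=0.0406;  (l²−L²−(e−x')²−y'²−z²)/2L = 0.0407
  γ=atan2(-0.4041,0.0406)=-1.4706;  ψ=arccos(0.1001)=1.4705;  θ2=γ+ψ≈-0.0001
arm 3 (φ=240.0°): x'=0.0166, y'=-0.0782
  A cos θ + B sin θ = C:  0.0834·cos θ + -0.4041·sin θ = 0.0121
  θ3 = atan2(B,A) + arccos(C/0.4126) = 0.1741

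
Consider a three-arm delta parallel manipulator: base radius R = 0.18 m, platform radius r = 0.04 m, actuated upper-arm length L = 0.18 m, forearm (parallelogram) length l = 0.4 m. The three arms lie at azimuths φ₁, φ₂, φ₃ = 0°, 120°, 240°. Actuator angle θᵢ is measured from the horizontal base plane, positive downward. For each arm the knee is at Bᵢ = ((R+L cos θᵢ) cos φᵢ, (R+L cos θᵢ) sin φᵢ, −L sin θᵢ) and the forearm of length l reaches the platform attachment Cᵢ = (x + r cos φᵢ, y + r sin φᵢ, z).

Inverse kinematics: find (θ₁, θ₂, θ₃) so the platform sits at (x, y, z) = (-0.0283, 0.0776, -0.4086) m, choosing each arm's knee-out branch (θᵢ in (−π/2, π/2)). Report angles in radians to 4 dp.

φ1=0.0° → target in arm frame (-0.0283, 0.0776)
  A cos θ + B sin θ = C:  0.1683·cos θ + -0.4086·sin θ = -0.2047
  γ=atan2(-0.4086,0.1683)=-1.1801;  ψ=arccos(-0.4633)=2.0525;  θ1=γ+ψ≈0.8724
arm 2 (φ=120.0°): x'=0.0814, y'=-0.0143
  A cos θ + B sin θ = C:  0.0586·cos θ + -0.4086·sin θ = -0.1194
  γ=atan2(-0.4086,0.0586)=-1.4282;  ψ=arccos(-0.2893)=1.8643;  θ2=γ+ψ≈0.4361
rotate P by −φ3: (-0.0531, -0.0633, -0.4086)
  A=0.1931, B=-0.4086, C=(l²−L²−A²−y'²−z²)/(2L)=-0.2240
  √(A²+B²)=0.4519;  θ3 = -1.1294+2.0893 ≈ 0.9599

θ₁ = 0.8724, θ₂ = 0.4361, θ₃ = 0.9599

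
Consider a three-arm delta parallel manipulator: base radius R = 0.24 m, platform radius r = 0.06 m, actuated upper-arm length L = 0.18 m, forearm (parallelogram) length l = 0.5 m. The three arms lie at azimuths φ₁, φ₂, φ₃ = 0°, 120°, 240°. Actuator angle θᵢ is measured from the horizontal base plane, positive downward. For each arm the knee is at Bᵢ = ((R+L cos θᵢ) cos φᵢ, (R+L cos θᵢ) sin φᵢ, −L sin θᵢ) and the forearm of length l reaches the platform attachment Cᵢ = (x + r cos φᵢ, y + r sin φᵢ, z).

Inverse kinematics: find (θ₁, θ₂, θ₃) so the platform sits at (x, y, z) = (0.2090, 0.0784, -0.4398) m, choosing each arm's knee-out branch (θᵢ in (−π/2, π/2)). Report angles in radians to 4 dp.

θ₁ = -0.1744, θ₂ = 0.8731, θ₃ = 1.3091

arm 1 (φ=0.0°): x'=0.2090, y'=0.0784
  A=-0.0290, B=-0.4398, C=(l²−L²−A²−y'²−z²)/(2L)=0.0477
  θ1 = atan2(B,A) + arccos(C/0.4408) = -0.1744
φ2=120.0° → target in arm frame (-0.0366, -0.2202)
  A cos θ + B sin θ = C:  0.2166·cos θ + -0.4398·sin θ = -0.1979
  θ2 = atan2(B,A) + arccos(C/0.4902) = 0.8731
rotate P by −φ3: (-0.1724, 0.1418, -0.4398)
  A=0.3524, B=-0.4398, C=(l²−L²−A²−y'²−z²)/(2L)=-0.3337
  γ=atan2(-0.4398,0.3524)=-0.8953;  ψ=arccos(-0.5920)=2.2044;  θ3=γ+ψ≈1.3091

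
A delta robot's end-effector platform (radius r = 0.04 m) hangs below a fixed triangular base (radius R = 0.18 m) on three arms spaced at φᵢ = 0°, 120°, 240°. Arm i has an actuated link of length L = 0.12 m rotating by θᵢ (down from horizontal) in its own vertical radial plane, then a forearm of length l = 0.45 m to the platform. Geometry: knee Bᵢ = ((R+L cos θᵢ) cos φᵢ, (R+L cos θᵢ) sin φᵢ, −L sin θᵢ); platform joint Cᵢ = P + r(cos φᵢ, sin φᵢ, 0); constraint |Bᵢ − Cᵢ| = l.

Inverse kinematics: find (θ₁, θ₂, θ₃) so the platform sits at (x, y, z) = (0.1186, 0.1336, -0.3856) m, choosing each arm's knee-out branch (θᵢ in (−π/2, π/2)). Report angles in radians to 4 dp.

arm 1 (φ=0.0°): x'=0.1186, y'=0.1336
  A=0.0214, B=-0.3856, C=(l²−L²−A²−y'²−z²)/(2L)=0.0879
  √(A²+B²)=0.3862;  θ1 = -1.5154+1.3411 ≈ -0.1743
φ2=120.0° → target in arm frame (0.0564, -0.1695)
  A=0.0836, B=-0.3856, C=(l²−L²−A²−y'²−z²)/(2L)=0.0154
  √(A²+B²)=0.3946;  θ2 = -1.3573+1.5318 ≈ 0.1745
rotate P by −φ3: (-0.1750, 0.0359, -0.3856)
  A=0.3150, B=-0.3856, C=(l²−L²−A²−y'²−z²)/(2L)=-0.2546
  γ=atan2(-0.3856,0.3150)=-0.8858;  ψ=arccos(-0.5113)=2.1075;  θ3=γ+ψ≈1.2217

θ₁ = -0.1743, θ₂ = 0.1745, θ₃ = 1.2217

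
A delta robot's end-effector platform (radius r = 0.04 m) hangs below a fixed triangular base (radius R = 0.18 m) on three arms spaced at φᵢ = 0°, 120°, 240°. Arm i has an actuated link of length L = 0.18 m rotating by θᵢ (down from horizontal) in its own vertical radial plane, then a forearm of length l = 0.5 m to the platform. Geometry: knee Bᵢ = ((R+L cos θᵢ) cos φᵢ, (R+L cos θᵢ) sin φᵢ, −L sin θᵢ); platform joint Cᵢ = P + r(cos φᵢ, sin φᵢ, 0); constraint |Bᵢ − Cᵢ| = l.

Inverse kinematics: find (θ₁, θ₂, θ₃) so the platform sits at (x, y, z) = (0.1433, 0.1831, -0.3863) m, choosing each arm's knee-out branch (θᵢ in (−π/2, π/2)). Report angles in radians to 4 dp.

θ₁ = -0.2617, θ₂ = 0.0004, θ₃ = 1.1347

arm 1 (φ=0.0°): x'=0.1433, y'=0.1831
  A=-0.0033, B=-0.3863, C=(l²−L²−A²−y'²−z²)/(2L)=0.0968
  θ1 = atan2(B,A) + arccos(C/0.3863) = -0.2617
arm 2 (φ=120.0°): x'=0.0869, y'=-0.2157
  A cos θ + B sin θ = C:  0.0531·cos θ + -0.3863·sin θ = 0.0529
  γ=atan2(-0.3863,0.0531)=-1.4342;  ψ=arccos(0.1357)=1.4347;  θ2=γ+ψ≈0.0004
rotate P by −φ3: (-0.2302, 0.0326, -0.3863)
  A=0.3702, B=-0.3863, C=(l²−L²−A²−y'²−z²)/(2L)=-0.1937
  θ3 = atan2(B,A) + arccos(C/0.5351) = 1.1347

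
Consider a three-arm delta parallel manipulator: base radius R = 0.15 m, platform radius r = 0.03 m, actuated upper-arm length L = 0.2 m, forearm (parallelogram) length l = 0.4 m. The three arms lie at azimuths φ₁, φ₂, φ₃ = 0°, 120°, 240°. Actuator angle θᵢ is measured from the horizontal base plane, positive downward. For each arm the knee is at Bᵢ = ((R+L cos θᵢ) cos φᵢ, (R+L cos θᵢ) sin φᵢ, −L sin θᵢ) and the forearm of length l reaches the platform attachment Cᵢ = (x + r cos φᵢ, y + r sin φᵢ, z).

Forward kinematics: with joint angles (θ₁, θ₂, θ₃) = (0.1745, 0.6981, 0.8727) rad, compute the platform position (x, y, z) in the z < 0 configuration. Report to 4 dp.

(0.1040, 0.0297, -0.3720)

arm 1 at φ=0.0°: ρ1 = 0.3170;  centre 1 = (0.3170, 0.0000, -0.0347)
centre 2 = (0.2732·cos120.0°, 0.2732·sin120.0°, -0.1286) = (-0.1366, 0.2366, -0.1286)
centre 3 = (0.2486·cos240.0°, 0.2486·sin240.0°, -0.1532) = (-0.1243, -0.2153, -0.1532)
|centre ₂|²−|centre ₁|² = -0.0105;  |centre ₃|²−|centre ₁|² = -0.0164
[-0.9071 0.4732 -0.1877]·P = -0.0105;  [-0.8825 -0.4305 -0.2370]·P = -0.0164
Cramer: x(z) = 0.0152-0.2387z;  y(z) = 0.0070-0.0611z
into |P−centre ₁|² = l²: 1.0607z² + 0.2127z + -0.0677 = 0;  Δ = 0.3324;  z = -0.3720 or 0.1715 → z<0 root = -0.3720
x = 0.1040, y = 0.0297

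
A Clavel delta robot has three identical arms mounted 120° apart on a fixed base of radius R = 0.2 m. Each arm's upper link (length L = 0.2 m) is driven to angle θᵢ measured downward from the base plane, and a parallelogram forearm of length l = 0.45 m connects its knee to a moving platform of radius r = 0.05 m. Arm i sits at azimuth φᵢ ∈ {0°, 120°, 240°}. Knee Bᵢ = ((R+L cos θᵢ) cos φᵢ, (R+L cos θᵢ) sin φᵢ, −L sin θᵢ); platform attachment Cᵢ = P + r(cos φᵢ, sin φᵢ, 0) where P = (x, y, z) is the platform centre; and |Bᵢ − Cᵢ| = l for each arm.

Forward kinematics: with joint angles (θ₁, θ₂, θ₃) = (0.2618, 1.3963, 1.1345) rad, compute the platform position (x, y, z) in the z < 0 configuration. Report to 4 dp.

φ1=0.0°: virtual centre (0.3432, 0.0000, -0.0518), radius l
φ2=120.0°: virtual centre (-0.0924, 0.1600, -0.1970), radius l
O3 = (0.2345·cos240.0°, 0.2345·sin240.0°, -0.1813) = (-0.1173, -0.2031, -0.1813)
eliminate P² terms by subtracting sphere 1 from 2 and 3
[-0.8711 0.3199 -0.2904]·P = -0.0475;  [-0.9209 -0.4062 -0.2590]·P = -0.0326
Cramer: x(z) = 0.0459-0.3097z;  y(z) = -0.0237+0.0645z
quadratic in z: (1.1001)z²+(0.2846)z+(-0.1109)=0, √Δ=0.7542 → z ∈ {-0.4722, 0.2134}; z = -0.4722 (taking z<0)
x = 0.1921, y = -0.0542

(0.1921, -0.0542, -0.4722)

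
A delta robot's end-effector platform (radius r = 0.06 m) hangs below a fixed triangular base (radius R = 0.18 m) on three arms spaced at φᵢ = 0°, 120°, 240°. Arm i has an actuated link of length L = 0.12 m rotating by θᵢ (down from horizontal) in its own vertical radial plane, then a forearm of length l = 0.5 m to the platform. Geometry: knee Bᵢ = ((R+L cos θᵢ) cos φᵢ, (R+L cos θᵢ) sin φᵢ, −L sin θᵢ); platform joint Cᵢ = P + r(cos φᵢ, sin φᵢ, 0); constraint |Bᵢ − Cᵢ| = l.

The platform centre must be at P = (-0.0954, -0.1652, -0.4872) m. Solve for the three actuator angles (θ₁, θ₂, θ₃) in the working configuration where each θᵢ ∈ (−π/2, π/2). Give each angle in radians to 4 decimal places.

θ₁ = 1.0476, θ₂ = 1.0474, θ₃ = -0.0869

arm 1 (φ=0.0°): x'=-0.0954, y'=-0.1652
  e−x'=0.2154;  (l²−L²−(e−x')²−y'²−z²)/2L = -0.3144
  γ=atan2(-0.4872,0.2154)=-1.1545;  ψ=arccos(-0.5902)=2.2021;  θ1=γ+ψ≈1.0476
rotate P by −φ2: (-0.0954, 0.1652, -0.4872)
  e−x'=0.2154;  (l²−L²−(e−x')²−y'²−z²)/2L = -0.3144
  √(A²+B²)=0.5327;  θ2 = -1.1546+2.2020 ≈ 1.0474
rotate P by −φ3: (0.1908, 0.0000, -0.4872)
  A cos θ + B sin θ = C:  -0.0708·cos θ + -0.4872·sin θ = -0.0282
  γ=atan2(-0.4872,-0.0708)=-1.7150;  ψ=arccos(-0.0573)=1.6281;  θ3=γ+ψ≈-0.0869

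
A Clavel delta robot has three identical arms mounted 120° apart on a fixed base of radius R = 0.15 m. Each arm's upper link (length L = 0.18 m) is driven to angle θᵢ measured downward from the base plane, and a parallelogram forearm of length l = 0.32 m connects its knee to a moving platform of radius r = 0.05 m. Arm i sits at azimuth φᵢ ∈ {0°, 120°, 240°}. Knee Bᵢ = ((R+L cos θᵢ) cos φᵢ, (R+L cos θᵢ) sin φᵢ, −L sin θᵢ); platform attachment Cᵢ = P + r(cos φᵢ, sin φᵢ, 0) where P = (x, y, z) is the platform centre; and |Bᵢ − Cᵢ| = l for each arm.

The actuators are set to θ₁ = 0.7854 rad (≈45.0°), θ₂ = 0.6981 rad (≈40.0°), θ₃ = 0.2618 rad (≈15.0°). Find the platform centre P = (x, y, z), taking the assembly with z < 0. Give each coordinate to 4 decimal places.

(-0.0434, -0.0516, -0.2899)

arm 1 at φ=0.0°: e+L cos θ1 = 0.2273;  O1 = (0.2273, 0.0000, -0.1273)
arm 2 at φ=120.0°: e+L cos θ2 = 0.2379;  O2 = (-0.1189, 0.2060, -0.1157)
arm 3 at φ=240.0°: e+L cos θ3 = 0.2739;  O3 = (-0.1369, -0.2372, -0.0466)
subtract pairs → two planes through P
linear system: -0.6924x+0.4120y = 0.0021−0.0232z; -0.7284x+-0.4744y = 0.0093−0.1614z
Cramer: x(z) = -0.0077+0.1233z;  y(z) = -0.0078+0.1509z
quadratic in z: (1.0380)z²+(0.1943)z+(-0.0309)=0, √Δ=0.4076 → z ∈ {-0.2899, 0.1027}; z = -0.2899 (taking z<0)
x = -0.0434, y = -0.0516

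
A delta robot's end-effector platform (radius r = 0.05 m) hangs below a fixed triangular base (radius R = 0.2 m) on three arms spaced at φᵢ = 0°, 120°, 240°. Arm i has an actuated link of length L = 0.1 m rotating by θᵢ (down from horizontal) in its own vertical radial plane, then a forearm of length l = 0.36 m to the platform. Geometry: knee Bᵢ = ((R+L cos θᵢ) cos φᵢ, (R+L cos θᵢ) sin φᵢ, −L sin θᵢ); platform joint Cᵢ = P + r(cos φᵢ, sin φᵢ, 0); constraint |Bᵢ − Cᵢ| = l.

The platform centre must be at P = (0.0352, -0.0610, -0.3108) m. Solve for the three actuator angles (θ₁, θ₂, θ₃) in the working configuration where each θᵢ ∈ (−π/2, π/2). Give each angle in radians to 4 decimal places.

arm 1 (φ=0.0°): x'=0.0352, y'=-0.0610
  A cos θ + B sin θ = C:  0.1148·cos θ + -0.3108·sin θ = 0.0305
  √(A²+B²)=0.3313;  θ1 = -1.2170+1.4786 ≈ 0.2616
arm 2 (φ=120.0°): x'=-0.0704, y'=0.0000
  A=0.2204, B=-0.3108, C=(l²−L²−A²−y'²−z²)/(2L)=-0.1279
  γ=atan2(-0.3108,0.2204)=-0.9539;  ψ=arccos(-0.3357)=1.9132;  θ2=γ+ψ≈0.9593
rotate P by −φ3: (0.0352, 0.0610, -0.3108)
  A cos θ + B sin θ = C:  0.1148·cos θ + -0.3108·sin θ = 0.0306
  √(A²+B²)=0.3313;  θ3 = -1.2170+1.4784 ≈ 0.2614

θ₁ = 0.2616, θ₂ = 0.9593, θ₃ = 0.2614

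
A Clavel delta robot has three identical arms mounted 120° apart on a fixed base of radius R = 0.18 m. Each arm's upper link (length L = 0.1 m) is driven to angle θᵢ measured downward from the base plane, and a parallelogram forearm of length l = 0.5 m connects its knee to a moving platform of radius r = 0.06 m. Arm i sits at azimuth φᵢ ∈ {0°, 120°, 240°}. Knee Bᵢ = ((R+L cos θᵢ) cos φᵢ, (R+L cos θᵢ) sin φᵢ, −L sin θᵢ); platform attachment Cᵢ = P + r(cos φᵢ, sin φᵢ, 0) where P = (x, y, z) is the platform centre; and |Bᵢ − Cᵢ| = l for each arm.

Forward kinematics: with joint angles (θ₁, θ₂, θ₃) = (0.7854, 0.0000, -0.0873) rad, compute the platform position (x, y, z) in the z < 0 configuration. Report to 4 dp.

arm 1 at φ=0.0°: (R−r)+L cos θ1 = 0.1907;  centre 1 = (0.1907, 0.0000, -0.0707)
arm 2 at φ=120.0°: (R−r)+L cos θ2 = 0.2200;  centre 2 = (-0.1100, 0.1905, 0.0000)
centre 3 = (0.2196·cos240.0°, 0.2196·sin240.0°, 0.0087) = (-0.1098, -0.1902, 0.0087)
|centre ₂|²−|centre ₁|² = 0.0070;  |centre ₃|²−|centre ₁|² = 0.0069
plane₁₂: -0.6014x+0.3811y+0.1414z = 0.0070
det = 0.4578;  x = -0.0116+0.2497z,  y = 0.0001+0.0230z
sphere 1 gives Az²+Bz+C=0 with A=1.0629, B=0.0404, C=-0.2041;  B²−4AC=0.8692;  roots -0.4576, 0.4196;  negative root z = -0.4576
x = -0.1259, y = -0.0104

(-0.1259, -0.0104, -0.4576)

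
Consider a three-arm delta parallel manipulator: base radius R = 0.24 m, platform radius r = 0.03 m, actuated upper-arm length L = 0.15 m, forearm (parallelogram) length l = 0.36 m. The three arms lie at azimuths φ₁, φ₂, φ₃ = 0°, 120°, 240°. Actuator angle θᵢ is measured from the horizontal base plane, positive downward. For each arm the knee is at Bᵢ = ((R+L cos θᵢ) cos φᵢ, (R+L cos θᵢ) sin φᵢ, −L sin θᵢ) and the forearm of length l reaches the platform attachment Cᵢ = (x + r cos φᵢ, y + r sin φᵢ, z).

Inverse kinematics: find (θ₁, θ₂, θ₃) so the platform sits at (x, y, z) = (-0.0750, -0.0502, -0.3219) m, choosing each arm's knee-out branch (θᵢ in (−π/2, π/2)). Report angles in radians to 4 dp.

arm 1 (φ=0.0°): x'=-0.0750, y'=-0.0502
  A=0.2850, B=-0.3219, C=(l²−L²−A²−y'²−z²)/(2L)=-0.2675
  √(A²+B²)=0.4299;  θ1 = -0.8461+2.2425 ≈ 1.3963
rotate P by −φ2: (-0.0060, 0.0901, -0.3219)
  e−x'=0.2160;  (l²−L²−(e−x')²−y'²−z²)/2L = -0.1709
  γ=atan2(-0.3219,0.2160)=-0.9798;  ψ=arccos(-0.4409)=2.0274;  θ2=γ+ψ≈1.0476
arm 3 (φ=240.0°): x'=0.0810, y'=-0.0399
  A=0.1290, B=-0.3219, C=(l²−L²−A²−y'²−z²)/(2L)=-0.0492
  γ=atan2(-0.3219,0.1290)=-1.1896;  ψ=arccos(-0.1418)=1.7131;  θ3=γ+ψ≈0.5235

θ₁ = 1.3963, θ₂ = 1.0476, θ₃ = 0.5235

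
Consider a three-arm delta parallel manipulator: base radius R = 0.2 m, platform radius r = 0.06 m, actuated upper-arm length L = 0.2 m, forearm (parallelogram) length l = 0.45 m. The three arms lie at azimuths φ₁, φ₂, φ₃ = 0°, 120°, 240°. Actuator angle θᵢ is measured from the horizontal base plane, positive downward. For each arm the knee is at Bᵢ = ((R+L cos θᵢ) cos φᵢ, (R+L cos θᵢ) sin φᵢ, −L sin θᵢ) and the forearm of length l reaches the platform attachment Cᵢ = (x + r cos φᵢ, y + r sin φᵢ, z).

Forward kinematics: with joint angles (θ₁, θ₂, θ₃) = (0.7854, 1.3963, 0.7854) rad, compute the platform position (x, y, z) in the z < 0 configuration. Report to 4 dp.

O1 = (0.2814·cos0.0°, 0.2814·sin0.0°, -0.1414) = (0.2814, 0.0000, -0.1414)
φ2=120.0°: virtual centre (-0.0874, 0.1513, -0.1970), radius l
φ3=240.0°: virtual centre (-0.1407, -0.2437, -0.1414), radius l
eliminate P² terms by subtracting sphere 1 from 2 and 3
plane₁₂: -0.7376x+0.3026y+-0.1111z = -0.0299
Cramer: x(z) = 0.0237-0.0880z;  y(z) = -0.0410+0.1525z
quadratic in z: (1.0310)z²+(0.3157)z+(-0.1144)=0, √Δ=0.7559 → z ∈ {-0.5197, 0.2135}; z = -0.5197 (taking z<0)
x = 0.0694, y = -0.1203

(0.0694, -0.1203, -0.5197)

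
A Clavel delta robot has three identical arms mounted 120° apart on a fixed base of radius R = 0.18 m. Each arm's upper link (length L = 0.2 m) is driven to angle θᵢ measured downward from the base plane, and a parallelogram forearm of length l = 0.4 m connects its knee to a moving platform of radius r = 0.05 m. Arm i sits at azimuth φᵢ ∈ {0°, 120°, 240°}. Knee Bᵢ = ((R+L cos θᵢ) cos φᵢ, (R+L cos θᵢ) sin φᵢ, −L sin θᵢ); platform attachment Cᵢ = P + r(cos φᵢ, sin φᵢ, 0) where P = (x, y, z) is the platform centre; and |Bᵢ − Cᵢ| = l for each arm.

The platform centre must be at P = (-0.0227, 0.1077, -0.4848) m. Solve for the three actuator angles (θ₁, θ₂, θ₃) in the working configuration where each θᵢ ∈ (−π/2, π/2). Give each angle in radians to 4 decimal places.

θ₁ = 1.1345, θ₂ = 0.6979, θ₃ = 1.3088

φ1=0.0° → target in arm frame (-0.0227, 0.1077)
  A=0.1527, B=-0.4848, C=(l²−L²−A²−y'²−z²)/(2L)=-0.3749
  γ=atan2(-0.4848,0.1527)=-1.2657;  ψ=arccos(-0.7375)=2.4002;  θ1=γ+ψ≈1.1345
rotate P by −φ2: (0.1046, -0.0342, -0.4848)
  e−x'=0.0254;  (l²−L²−(e−x')²−y'²−z²)/2L = -0.2921
  √(A²+B²)=0.4855;  θ2 = -1.5185+2.2164 ≈ 0.6979
rotate P by −φ3: (-0.0819, -0.0735, -0.4848)
  e−x'=0.2119;  (l²−L²−(e−x')²−y'²−z²)/2L = -0.4134
  γ=atan2(-0.4848,0.2119)=-1.1587;  ψ=arccos(-0.7813)=2.4675;  θ3=γ+ψ≈1.3088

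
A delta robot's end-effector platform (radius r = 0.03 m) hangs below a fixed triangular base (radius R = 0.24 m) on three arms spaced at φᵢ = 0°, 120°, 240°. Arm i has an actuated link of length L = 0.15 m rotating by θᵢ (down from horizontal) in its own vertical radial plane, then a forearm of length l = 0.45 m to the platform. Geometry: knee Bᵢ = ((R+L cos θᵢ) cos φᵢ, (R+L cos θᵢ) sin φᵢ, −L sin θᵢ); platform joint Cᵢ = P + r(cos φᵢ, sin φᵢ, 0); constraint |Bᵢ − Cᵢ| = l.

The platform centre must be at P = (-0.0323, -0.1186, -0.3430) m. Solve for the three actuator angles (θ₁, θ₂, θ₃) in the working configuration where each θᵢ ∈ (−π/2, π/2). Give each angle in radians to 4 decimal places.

φ1=0.0° → target in arm frame (-0.0323, -0.1186)
  e−x'=0.2423;  (l²−L²−(e−x')²−y'²−z²)/2L = -0.0347
  √(A²+B²)=0.4200;  θ1 = -0.9558+1.6536 ≈ 0.6979
φ2=120.0° → target in arm frame (-0.0866, 0.0873)
  A cos θ + B sin θ = C:  0.2966·cos θ + -0.3430·sin θ = -0.1107
  √(A²+B²)=0.4534;  θ2 = -0.8579+1.8175 ≈ 0.9596
φ3=240.0° → target in arm frame (0.1189, 0.0313)
  e−x'=0.0911;  (l²−L²−(e−x')²−y'²−z²)/2L = 0.1769
  γ=atan2(-0.3430,0.0911)=-1.3111;  ψ=arccos(0.4984)=1.0491;  θ3=γ+ψ≈-0.2620

θ₁ = 0.6979, θ₂ = 0.9596, θ₃ = -0.2620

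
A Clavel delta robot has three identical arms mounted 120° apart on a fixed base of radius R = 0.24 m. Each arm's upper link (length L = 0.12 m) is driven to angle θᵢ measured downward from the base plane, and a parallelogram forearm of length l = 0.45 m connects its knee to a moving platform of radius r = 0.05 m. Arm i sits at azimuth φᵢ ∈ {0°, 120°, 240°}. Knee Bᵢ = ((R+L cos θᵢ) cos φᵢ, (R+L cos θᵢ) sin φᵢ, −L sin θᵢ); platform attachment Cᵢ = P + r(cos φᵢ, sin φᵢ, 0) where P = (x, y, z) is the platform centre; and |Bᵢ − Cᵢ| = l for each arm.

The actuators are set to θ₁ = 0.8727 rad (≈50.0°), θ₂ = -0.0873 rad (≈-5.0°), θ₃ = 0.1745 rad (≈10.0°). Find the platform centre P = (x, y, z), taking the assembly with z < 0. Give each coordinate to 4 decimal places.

φ1=0.0°: virtual centre (0.2671, 0.0000, -0.0919), radius l
S2 = (0.3095·cos120.0°, 0.3095·sin120.0°, 0.0105) = (-0.1548, 0.2681, 0.0105)
φ3=240.0°: virtual centre (-0.1541, -0.2669, -0.0208), radius l
subtract pairs → two planes through P
linear system: -0.8438x+0.5361y = 0.0161−0.2048z; -0.8424x+-0.5338y = 0.0156−0.1422z
Cramer: x(z) = -0.0188+0.2057z;  y(z) = 0.0005-0.0582z
into |P−S₁|² = l²: 1.0457z² + 0.0662z + -0.1123 = 0;  Δ = 0.4741;  z = -0.3609 or 0.2976 → z<0 root = -0.3609
x = -0.0930, y = 0.0215

(-0.0930, 0.0215, -0.3609)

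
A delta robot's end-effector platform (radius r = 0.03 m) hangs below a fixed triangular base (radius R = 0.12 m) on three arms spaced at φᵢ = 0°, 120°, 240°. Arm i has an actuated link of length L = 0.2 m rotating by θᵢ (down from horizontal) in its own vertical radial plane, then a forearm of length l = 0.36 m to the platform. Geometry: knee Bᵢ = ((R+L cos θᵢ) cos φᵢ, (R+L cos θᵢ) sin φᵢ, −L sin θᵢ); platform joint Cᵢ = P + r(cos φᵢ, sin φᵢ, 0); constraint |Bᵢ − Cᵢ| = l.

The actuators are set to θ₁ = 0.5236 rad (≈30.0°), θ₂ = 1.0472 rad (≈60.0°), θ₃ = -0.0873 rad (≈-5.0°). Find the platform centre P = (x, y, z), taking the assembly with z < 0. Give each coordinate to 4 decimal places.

(0.0062, -0.1583, -0.2962)

arm 1 at φ=0.0°: ρ1 = 0.2632;  S1 = (0.2632, 0.0000, -0.1000)
arm 2 at φ=120.0°: ρ2 = 0.1900;  S2 = (-0.0950, 0.1645, -0.1732)
arm 3 at φ=240.0°: ρ3 = 0.2892;  S3 = (-0.1446, -0.2505, 0.0174)
eliminate P² terms by subtracting sphere 1 from 2 and 3
linear system: -0.7164x+0.3291y = -0.0132−-0.1464z; -0.8156x+-0.5010y = 0.0047−0.2349z
det = 0.6273;  x = 0.0081+0.0063z,  y = -0.0225+0.4586z
into |P−S₁|² = l²: 1.2103z² + 0.1762z + -0.0540 = 0;  Δ = 0.2925;  z = -0.2962 or 0.1506 → z<0 root = -0.2962
x = 0.0062, y = -0.1583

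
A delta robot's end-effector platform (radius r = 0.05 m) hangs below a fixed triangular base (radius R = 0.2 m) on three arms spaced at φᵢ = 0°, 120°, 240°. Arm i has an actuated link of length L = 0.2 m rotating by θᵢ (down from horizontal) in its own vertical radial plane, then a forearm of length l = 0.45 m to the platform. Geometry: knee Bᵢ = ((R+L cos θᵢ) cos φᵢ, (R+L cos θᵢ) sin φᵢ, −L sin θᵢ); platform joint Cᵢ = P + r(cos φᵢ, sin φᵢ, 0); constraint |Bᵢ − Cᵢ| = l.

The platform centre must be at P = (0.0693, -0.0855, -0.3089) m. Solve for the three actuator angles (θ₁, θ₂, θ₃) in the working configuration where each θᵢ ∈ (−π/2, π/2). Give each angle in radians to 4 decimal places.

φ1=0.0° → target in arm frame (0.0693, -0.0855)
  A=0.0807, B=-0.3089, C=(l²−L²−A²−y'²−z²)/(2L)=0.1331
  θ1 = atan2(B,A) + arccos(C/0.3193) = -0.1746
arm 2 (φ=120.0°): x'=-0.1087, y'=-0.0173
  A=0.2587, B=-0.3089, C=(l²−L²−A²−y'²−z²)/(2L)=-0.0004
  √(A²+B²)=0.4029;  θ2 = -0.8736+1.5717 ≈ 0.6980
φ3=240.0° → target in arm frame (0.0394, 0.1028)
  e−x'=0.1106;  (l²−L²−(e−x')²−y'²−z²)/2L = 0.1107
  γ=atan2(-0.3089,0.1106)=-1.2270;  ψ=arccos(0.3374)=1.2266;  θ3=γ+ψ≈-0.0004

θ₁ = -0.1746, θ₂ = 0.6980, θ₃ = -0.0004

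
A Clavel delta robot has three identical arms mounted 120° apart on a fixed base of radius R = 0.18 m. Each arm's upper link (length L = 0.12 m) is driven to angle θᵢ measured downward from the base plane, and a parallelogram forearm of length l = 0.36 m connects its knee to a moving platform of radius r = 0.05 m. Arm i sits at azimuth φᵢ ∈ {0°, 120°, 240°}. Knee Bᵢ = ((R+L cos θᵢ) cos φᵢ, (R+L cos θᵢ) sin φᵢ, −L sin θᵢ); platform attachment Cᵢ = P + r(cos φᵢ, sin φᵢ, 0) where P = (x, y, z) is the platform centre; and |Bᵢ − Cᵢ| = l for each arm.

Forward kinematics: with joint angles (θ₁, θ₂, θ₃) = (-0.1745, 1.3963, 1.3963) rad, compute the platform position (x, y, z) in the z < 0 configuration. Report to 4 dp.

(0.1822, 0.0000, -0.3331)

φ1=0.0°: virtual centre (0.2482, 0.0000, 0.0208), radius l
O2 = (0.1508·cos120.0°, 0.1508·sin120.0°, -0.1182) = (-0.0754, 0.1306, -0.1182)
O3 = (0.1508·cos240.0°, 0.1508·sin240.0°, -0.1182) = (-0.0754, -0.1306, -0.1182)
subtract pairs → two planes through P
[-0.6472 0.2613 -0.2780]·P = -0.0253;  [-0.6472 -0.2613 -0.2780]·P = -0.0253
Cramer: x(z) = 0.0391-0.4296z;  y(z) = 0.0000+0.0000z
quadratic in z: (1.1845)z²+(0.1380)z+(-0.0855)=0, √Δ=0.6511 → z ∈ {-0.3331, 0.2166}; z = -0.3331 (taking z<0)
x = 0.1822, y = 0.0000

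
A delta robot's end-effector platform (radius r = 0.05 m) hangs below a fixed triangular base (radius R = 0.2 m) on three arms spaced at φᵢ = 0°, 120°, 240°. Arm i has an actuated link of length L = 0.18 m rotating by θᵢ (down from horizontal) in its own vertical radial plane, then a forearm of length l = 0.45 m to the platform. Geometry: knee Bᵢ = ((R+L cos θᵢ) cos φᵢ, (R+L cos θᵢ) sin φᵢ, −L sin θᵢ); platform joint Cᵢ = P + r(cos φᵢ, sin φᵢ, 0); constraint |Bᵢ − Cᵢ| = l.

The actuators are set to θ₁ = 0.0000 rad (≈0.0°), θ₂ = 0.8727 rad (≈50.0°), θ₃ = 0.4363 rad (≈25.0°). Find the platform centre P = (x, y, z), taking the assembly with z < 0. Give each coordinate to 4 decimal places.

(0.1018, -0.0661, -0.3822)

φ1=0.0°: virtual centre (0.3300, 0.0000, 0.0000), radius l
S2 = (0.2657·cos120.0°, 0.2657·sin120.0°, -0.1379) = (-0.1328, 0.2301, -0.1379)
φ3=240.0°: virtual centre (-0.1566, -0.2712, -0.0761), radius l
|S₂|²−|S₁|² = -0.0193;  |S₃|²−|S₁|² = -0.0051
linear system: -0.9257x+0.4602y = -0.0193−-0.2758z; -0.9731x+-0.5424y = -0.0051−-0.1521z
Cramer: x(z) = 0.0135-0.2312z;  y(z) = -0.0148+0.1343z
into |P−S₁|² = l²: 1.0715z² + 0.1424z + -0.1021 = 0;  Δ = 0.4578;  z = -0.3822 or 0.2493 → z<0 root = -0.3822
x = 0.1018, y = -0.0661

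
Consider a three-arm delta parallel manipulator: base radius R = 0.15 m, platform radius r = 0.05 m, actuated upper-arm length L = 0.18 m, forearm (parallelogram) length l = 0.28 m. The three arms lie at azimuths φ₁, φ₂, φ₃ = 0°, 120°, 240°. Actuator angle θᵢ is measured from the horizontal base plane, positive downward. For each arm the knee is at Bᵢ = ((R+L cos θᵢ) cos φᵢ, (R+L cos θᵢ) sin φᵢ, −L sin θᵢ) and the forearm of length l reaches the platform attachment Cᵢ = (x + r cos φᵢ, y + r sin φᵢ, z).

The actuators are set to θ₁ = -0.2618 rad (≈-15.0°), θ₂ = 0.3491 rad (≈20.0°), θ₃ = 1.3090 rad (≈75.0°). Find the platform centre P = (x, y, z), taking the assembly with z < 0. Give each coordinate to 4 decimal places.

(0.0943, 0.0956, -0.1458)

O1 = (0.2739·cos0.0°, 0.2739·sin0.0°, 0.0466) = (0.2739, 0.0000, 0.0466)
φ2=120.0°: virtual centre (-0.1346, 0.2331, -0.0616), radius l
φ3=240.0°: virtual centre (-0.0733, -0.1269, -0.1739), radius l
subtract pairs → two planes through P
linear system: -0.8169x+0.4662y = -0.0009−-0.2163z; -0.6943x+-0.2539y = -0.0255−-0.4409z
Cramer: x(z) = 0.0228-0.4904z;  y(z) = 0.0379-0.3954z
into |P−O₁|² = l²: 1.3969z² + 0.1231z + -0.0118 = 0;  Δ = 0.0808;  z = -0.1458 or 0.0577 → z<0 root = -0.1458
x = 0.0943, y = 0.0956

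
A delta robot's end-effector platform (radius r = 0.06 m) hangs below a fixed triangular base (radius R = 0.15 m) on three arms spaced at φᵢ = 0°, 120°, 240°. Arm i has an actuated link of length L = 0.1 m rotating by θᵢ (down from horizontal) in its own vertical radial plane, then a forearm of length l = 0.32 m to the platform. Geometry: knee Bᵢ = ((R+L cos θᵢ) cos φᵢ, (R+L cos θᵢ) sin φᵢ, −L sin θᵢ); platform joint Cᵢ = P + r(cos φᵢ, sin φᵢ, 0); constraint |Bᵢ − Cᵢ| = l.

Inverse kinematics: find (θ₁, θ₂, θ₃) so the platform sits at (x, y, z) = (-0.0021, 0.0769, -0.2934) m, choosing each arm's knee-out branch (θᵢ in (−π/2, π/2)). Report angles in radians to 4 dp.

θ₁ = 0.4359, θ₂ = -0.0001, θ₃ = 0.7855

φ1=0.0° → target in arm frame (-0.0021, 0.0769)
  A=0.0921, B=-0.2934, C=(l²−L²−A²−y'²−z²)/(2L)=-0.0404
  √(A²+B²)=0.3075;  θ1 = -1.2666+1.7025 ≈ 0.4359
φ2=120.0° → target in arm frame (0.0676, -0.0366)
  A=0.0224, B=-0.2934, C=(l²−L²−A²−y'²−z²)/(2L)=0.0224
  γ=atan2(-0.2934,0.0224)=-1.4948;  ψ=arccos(0.0760)=1.4947;  θ2=γ+ψ≈-0.0001
rotate P by −φ3: (-0.0655, -0.0403, -0.2934)
  e−x'=0.1555;  (l²−L²−(e−x')²−y'²−z²)/2L = -0.0975
  γ=atan2(-0.2934,0.1555)=-1.0833;  ψ=arccos(-0.2936)=1.8688;  θ3=γ+ψ≈0.7855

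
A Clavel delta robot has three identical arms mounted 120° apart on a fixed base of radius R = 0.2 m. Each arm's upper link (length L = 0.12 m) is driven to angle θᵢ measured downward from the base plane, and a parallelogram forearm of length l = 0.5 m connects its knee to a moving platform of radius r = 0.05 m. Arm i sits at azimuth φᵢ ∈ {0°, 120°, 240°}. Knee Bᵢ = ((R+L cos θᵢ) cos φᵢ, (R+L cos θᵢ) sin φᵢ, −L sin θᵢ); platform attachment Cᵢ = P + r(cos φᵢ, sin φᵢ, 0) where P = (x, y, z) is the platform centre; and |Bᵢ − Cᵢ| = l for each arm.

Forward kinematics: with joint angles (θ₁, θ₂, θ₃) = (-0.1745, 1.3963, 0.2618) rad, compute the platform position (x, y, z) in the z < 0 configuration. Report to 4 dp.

(0.1478, -0.1572, -0.4383)

centre 1 = (0.2682·cos0.0°, 0.2682·sin0.0°, 0.0208) = (0.2682, 0.0000, 0.0208)
φ2=120.0°: virtual centre (-0.0854, 0.1479, -0.1182), radius l
φ3=240.0°: virtual centre (-0.1330, -0.2303, -0.0311), radius l
eliminate P² terms by subtracting sphere 1 from 2 and 3
[-0.7072 0.2959 -0.2780]·P = -0.0292;  [-0.8023 -0.4606 -0.1038]·P = -0.0007
det = 0.5631;  x = 0.0242+-0.2819z,  y = -0.0408+0.2658z
into |P−centre ₁|² = l²: 1.1501z² + 0.0742z + -0.1884 = 0;  Δ = 0.8722;  z = -0.4383 or 0.3738 → z<0 root = -0.4383
x = 0.1478, y = -0.1572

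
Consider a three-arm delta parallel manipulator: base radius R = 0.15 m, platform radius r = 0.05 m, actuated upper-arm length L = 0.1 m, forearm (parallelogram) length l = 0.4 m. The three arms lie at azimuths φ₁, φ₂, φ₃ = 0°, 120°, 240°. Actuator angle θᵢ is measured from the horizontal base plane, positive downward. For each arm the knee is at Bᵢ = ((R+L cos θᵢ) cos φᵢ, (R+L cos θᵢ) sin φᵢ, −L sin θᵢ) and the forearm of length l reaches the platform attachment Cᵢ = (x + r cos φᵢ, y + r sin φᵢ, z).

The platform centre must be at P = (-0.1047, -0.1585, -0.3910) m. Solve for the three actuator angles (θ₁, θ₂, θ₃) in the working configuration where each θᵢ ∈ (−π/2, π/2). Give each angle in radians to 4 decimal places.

θ₁ = 1.3963, θ₂ = 1.3087, θ₃ = -0.0872

rotate P by −φ1: (-0.1047, -0.1585, -0.3910)
  A=0.2047, B=-0.3910, C=(l²−L²−A²−y'²−z²)/(2L)=-0.3495
  √(A²+B²)=0.4413;  θ1 = -1.0885+2.4848 ≈ 1.3963
arm 2 (φ=120.0°): x'=-0.0849, y'=0.1699
  A=0.1849, B=-0.3910, C=(l²−L²−A²−y'²−z²)/(2L)=-0.3297
  √(A²+B²)=0.4325;  θ2 = -1.1290+2.4378 ≈ 1.3087
φ3=240.0° → target in arm frame (0.1896, -0.0114)
  A cos θ + B sin θ = C:  -0.0896·cos θ + -0.3910·sin θ = -0.0552
  θ3 = atan2(B,A) + arccos(C/0.4011) = -0.0872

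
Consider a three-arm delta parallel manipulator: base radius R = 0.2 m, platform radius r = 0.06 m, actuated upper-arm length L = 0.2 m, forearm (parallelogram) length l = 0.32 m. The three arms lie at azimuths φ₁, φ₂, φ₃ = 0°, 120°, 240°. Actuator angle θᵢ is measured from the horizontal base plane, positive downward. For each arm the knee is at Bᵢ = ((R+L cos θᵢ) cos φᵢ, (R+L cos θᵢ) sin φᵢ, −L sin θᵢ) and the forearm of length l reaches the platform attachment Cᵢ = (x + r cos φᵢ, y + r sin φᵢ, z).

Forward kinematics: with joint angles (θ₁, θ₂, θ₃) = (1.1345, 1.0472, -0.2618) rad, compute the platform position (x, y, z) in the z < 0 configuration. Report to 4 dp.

S1 = (0.2245·cos0.0°, 0.2245·sin0.0°, -0.1813) = (0.2245, 0.0000, -0.1813)
φ2=120.0°: virtual centre (-0.1200, 0.2078, -0.1732), radius l
S3 = (0.3332·cos240.0°, 0.3332·sin240.0°, 0.0518) = (-0.1666, -0.2885, 0.0518)
subtract pairs → two planes through P
plane₁₂: -0.6890x+0.4157y+0.0161z = 0.0043
det = 0.7228;  x = -0.0210+0.2809z,  y = -0.0243+0.4268z
quadratic in z: (1.2611)z²+(0.2039)z+(-0.0087)=0, √Δ=0.2922 → z ∈ {-0.1967, 0.0350}; z = -0.1967 (taking z<0)
x = -0.0762, y = -0.1083

(-0.0762, -0.1083, -0.1967)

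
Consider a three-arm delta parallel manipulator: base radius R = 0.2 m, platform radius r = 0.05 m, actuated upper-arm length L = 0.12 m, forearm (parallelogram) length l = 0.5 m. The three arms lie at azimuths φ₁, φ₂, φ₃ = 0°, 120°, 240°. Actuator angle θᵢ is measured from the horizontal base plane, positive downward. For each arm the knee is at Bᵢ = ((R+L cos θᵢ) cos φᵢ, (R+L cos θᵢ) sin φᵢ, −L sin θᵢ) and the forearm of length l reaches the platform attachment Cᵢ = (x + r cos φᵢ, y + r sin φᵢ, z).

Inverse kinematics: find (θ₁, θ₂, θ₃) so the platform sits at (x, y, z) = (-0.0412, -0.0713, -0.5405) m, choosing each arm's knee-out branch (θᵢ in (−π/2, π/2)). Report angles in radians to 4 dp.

arm 1 (φ=0.0°): x'=-0.0412, y'=-0.0713
  e−x'=0.1912;  (l²−L²−(e−x')²−y'²−z²)/2L = -0.4091
  θ1 = atan2(B,A) + arccos(C/0.5733) = 1.1345
arm 2 (φ=120.0°): x'=-0.0411, y'=0.0713
  e−x'=0.1911;  (l²−L²−(e−x')²−y'²−z²)/2L = -0.4090
  γ=atan2(-0.5405,0.1911)=-1.2309;  ψ=arccos(-0.7134)=2.3652;  θ2=γ+ψ≈1.1343
φ3=240.0° → target in arm frame (0.0823, 0.0000)
  e−x'=0.0677;  (l²−L²−(e−x')²−y'²−z²)/2L = -0.2547
  √(A²+B²)=0.5447;  θ3 = -1.4463+2.0573 ≈ 0.6110

θ₁ = 1.1345, θ₂ = 1.1343, θ₃ = 0.6110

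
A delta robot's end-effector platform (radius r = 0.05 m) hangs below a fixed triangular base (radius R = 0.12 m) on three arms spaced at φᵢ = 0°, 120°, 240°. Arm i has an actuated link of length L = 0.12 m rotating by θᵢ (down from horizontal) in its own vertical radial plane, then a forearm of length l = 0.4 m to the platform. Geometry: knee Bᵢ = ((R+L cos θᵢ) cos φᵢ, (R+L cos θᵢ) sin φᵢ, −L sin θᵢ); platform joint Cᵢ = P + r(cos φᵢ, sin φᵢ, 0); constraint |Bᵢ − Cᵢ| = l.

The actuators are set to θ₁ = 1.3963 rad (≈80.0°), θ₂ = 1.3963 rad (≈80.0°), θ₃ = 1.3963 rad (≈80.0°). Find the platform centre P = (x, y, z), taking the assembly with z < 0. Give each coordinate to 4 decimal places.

centre 1 = (0.0908·cos0.0°, 0.0908·sin0.0°, -0.1182) = (0.0908, 0.0000, -0.1182)
centre 2 = (0.0908·cos120.0°, 0.0908·sin120.0°, -0.1182) = (-0.0454, 0.0787, -0.1182)
centre 3 = (0.0908·cos240.0°, 0.0908·sin240.0°, -0.1182) = (-0.0454, -0.0787, -0.1182)
subtract pairs → two planes through P
[-0.2725 0.1573 0.0000]·P = 0.0000;  [-0.2725 -0.1573 0.0000]·P = 0.0000
Cramer: x(z) = 0.0000+0.0000z;  y(z) = 0.0000+0.0000z
sphere 1 gives Az²+Bz+C=0 with A=1.0000, B=0.2364, C=-0.1378;  B²−4AC=0.6070;  roots -0.5077, 0.2714;  negative root z = -0.5077
x = 0.0000, y = 0.0000

(0.0000, 0.0000, -0.5077)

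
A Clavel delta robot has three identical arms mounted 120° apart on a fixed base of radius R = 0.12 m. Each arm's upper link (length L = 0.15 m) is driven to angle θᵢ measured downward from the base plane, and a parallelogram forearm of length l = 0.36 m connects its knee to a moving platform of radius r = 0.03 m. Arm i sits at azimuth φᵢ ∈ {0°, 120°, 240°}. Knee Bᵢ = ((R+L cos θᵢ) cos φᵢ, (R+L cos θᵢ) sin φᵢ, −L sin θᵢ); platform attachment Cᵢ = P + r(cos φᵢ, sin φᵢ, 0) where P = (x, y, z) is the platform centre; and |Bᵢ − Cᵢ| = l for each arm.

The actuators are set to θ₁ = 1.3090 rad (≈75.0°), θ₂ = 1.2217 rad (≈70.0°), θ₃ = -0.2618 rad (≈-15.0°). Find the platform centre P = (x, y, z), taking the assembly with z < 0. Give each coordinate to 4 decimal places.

centre 1 = (0.1288·cos0.0°, 0.1288·sin0.0°, -0.1449) = (0.1288, 0.0000, -0.1449)
centre 2 = (0.1413·cos120.0°, 0.1413·sin120.0°, -0.1410) = (-0.0707, 0.1224, -0.1410)
centre 3 = (0.2349·cos240.0°, 0.2349·sin240.0°, 0.0388) = (-0.1174, -0.2034, 0.0388)
subtract pairs → two planes through P
plane₁₂: -0.3990x+0.2448y+0.0079z = 0.0022
det = 0.2829;  x = -0.0198+0.3292z,  y = -0.0230+0.5045z
into |P−centre ₁|² = l²: 1.3629z² + 0.1687z + -0.0860 = 0;  Δ = 0.4973;  z = -0.3206 or 0.1968 → z<0 root = -0.3206
x = -0.1253, y = -0.1848

(-0.1253, -0.1848, -0.3206)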